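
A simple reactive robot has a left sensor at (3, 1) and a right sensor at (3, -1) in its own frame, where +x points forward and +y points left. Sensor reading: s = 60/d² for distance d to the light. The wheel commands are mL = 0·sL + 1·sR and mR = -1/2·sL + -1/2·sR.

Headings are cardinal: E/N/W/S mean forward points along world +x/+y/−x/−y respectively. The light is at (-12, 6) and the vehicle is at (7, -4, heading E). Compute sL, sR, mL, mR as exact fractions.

left sensor world pos  = (10, -3); dL² = 565
right sensor world pos = (10, -5); dR² = 605
sL = 60/565 = 12/113
sR = 60/605 = 12/121
mL = 0·sL + 1·sR = 12/121
mR = -1/2·sL + -1/2·sR = -1404/13673

12/113 12/121 12/121 -1404/13673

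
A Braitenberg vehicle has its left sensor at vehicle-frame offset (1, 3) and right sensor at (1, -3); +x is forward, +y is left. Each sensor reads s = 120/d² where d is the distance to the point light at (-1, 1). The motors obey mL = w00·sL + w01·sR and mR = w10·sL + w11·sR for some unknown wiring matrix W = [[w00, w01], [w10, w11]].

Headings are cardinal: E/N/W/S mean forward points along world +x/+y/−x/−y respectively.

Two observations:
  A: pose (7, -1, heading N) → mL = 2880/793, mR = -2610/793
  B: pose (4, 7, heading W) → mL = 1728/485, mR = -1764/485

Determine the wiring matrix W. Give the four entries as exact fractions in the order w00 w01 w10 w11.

1 -1 -1/2 -1

obs A: pose=(7,-1,N) → sL=60/13, sR=60/61, mL=2880/793, mR=-2610/793
obs B: pose=(4,7,W) → sL=24/5, sR=120/97, mL=1728/485, mR=-1764/485
sensor matrix S = [[60/13, 60/61], [24/5, 120/97]]; det S = 76032/76921
solve [mL_A; mL_B] = S·[w00; w01] and [mR_A; mR_B] = S·[w10; w11]:
  w00 = 1, w01 = -1, w10 = -1/2, w11 = -1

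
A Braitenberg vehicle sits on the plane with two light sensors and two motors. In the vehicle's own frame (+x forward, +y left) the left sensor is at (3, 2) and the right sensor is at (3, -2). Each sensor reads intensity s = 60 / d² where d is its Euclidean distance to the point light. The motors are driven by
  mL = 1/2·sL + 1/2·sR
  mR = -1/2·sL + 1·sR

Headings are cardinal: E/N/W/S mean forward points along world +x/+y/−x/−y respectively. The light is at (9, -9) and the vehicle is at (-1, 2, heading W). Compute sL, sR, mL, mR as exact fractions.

left sensor world pos  = (-4, 0); dL² = 250
right sensor world pos = (-4, 4); dR² = 338
sL = 60/250 = 6/25
sR = 60/338 = 30/169
mL = 1/2·sL + 1/2·sR = 882/4225
mR = -1/2·sL + 1·sR = 243/4225

6/25 30/169 882/4225 243/4225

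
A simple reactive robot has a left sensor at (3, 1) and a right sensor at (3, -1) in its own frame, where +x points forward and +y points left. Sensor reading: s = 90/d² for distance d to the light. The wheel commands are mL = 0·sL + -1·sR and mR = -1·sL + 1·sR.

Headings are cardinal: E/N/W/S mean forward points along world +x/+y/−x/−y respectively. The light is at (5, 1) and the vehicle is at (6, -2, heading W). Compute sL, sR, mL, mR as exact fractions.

left sensor world pos  = (3, -3); dL² = 20
right sensor world pos = (3, -1); dR² = 8
sL = 90/20 = 9/2
sR = 90/8 = 45/4
mL = 0·sL + -1·sR = -45/4
mR = -1·sL + 1·sR = 27/4

9/2 45/4 -45/4 27/4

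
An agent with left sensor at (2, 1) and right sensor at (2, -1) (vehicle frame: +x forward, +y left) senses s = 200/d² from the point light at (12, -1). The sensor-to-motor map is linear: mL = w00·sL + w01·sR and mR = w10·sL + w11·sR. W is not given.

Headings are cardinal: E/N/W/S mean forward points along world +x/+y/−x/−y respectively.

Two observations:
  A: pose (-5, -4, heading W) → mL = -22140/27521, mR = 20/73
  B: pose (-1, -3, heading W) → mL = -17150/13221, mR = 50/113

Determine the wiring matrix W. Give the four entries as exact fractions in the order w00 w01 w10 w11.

-1 -1/2 0 1/2

obs A: pose=(-5,-4,W) → sL=200/377, sR=40/73, mL=-22140/27521, mR=20/73
obs B: pose=(-1,-3,W) → sL=100/117, sR=100/113, mL=-17150/13221, mR=50/113
sensor matrix S = [[200/377, 40/73], [100/117, 100/113]]; det S = 32000/27988857
solve [mL_A; mL_B] = S·[w00; w01] and [mR_A; mR_B] = S·[w10; w11]:
  w00 = -1, w01 = -1/2, w10 = 0, w11 = 1/2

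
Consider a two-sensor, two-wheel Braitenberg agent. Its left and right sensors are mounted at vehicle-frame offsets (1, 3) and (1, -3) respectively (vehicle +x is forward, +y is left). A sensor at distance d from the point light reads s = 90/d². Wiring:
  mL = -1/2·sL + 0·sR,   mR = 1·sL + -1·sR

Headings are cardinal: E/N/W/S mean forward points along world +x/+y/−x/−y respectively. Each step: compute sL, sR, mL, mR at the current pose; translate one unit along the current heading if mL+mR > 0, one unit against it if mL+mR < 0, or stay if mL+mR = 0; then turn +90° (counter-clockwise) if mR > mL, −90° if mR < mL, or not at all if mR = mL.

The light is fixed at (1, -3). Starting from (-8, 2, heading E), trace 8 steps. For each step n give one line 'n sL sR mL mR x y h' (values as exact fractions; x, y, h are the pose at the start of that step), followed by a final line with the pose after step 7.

0 45/64 45/34 -45/128 -675/1088 -8 2 E
1 18/13 18/37 -9/13 432/481 -9 2 S
2 9/13 45/41 -9/26 -216/533 -9 1 E
3 90/73 18/41 -45/73 2376/2993 -10 1 S
4 45/68 9/10 -45/136 -81/340 -10 0 E
5 90/241 90/97 -45/241 -12960/23377 -11 0 N
6 45/73 45/61 -45/146 -540/4453 -11 -1 E
7 18/53 90/109 -9/53 -2808/5777 -12 -1 N
final -12 -2 E

n=0: pose=(-8,2,E); sL=45/64, sR=45/34; mL=-45/128, mR=-675/1088; mL+mR=-2115/2176 → advance -1; mR−mL=-585/2176 → turn -1·90°
n=1: pose=(-9,2,S); sL=18/13, sR=18/37; mL=-9/13, mR=432/481; mL+mR=99/481 → advance +1; mR−mL=765/481 → turn +1·90°
n=2: pose=(-9,1,E); sL=9/13, sR=45/41; mL=-9/26, mR=-216/533; mL+mR=-801/1066 → advance -1; mR−mL=-63/1066 → turn -1·90°
n=3: pose=(-10,1,S); sL=90/73, sR=18/41; mL=-45/73, mR=2376/2993; mL+mR=531/2993 → advance +1; mR−mL=4221/2993 → turn +1·90°
n=4: pose=(-10,0,E); sL=45/68, sR=9/10; mL=-45/136, mR=-81/340; mL+mR=-387/680 → advance -1; mR−mL=63/680 → turn +1·90°
n=5: pose=(-11,0,N); sL=90/241, sR=90/97; mL=-45/241, mR=-12960/23377; mL+mR=-17325/23377 → advance -1; mR−mL=-8595/23377 → turn -1·90°
n=6: pose=(-11,-1,E); sL=45/73, sR=45/61; mL=-45/146, mR=-540/4453; mL+mR=-3825/8906 → advance -1; mR−mL=1665/8906 → turn +1·90°
n=7: pose=(-12,-1,N); sL=18/53, sR=90/109; mL=-9/53, mR=-2808/5777; mL+mR=-3789/5777 → advance -1; mR−mL=-1827/5777 → turn -1·90°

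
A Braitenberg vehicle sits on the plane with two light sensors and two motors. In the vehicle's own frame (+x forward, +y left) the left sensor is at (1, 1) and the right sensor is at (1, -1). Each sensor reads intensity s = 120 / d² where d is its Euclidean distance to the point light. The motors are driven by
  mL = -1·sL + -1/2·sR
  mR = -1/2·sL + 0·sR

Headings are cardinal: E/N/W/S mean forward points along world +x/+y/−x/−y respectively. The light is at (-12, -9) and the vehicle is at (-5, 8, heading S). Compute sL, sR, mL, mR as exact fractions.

left sensor world pos  = (-4, 7); dL² = 320
right sensor world pos = (-6, 7); dR² = 292
sL = 120/320 = 3/8
sR = 120/292 = 30/73
mL = -1·sL + -1/2·sR = -339/584
mR = -1/2·sL + 0·sR = -3/16

3/8 30/73 -339/584 -3/16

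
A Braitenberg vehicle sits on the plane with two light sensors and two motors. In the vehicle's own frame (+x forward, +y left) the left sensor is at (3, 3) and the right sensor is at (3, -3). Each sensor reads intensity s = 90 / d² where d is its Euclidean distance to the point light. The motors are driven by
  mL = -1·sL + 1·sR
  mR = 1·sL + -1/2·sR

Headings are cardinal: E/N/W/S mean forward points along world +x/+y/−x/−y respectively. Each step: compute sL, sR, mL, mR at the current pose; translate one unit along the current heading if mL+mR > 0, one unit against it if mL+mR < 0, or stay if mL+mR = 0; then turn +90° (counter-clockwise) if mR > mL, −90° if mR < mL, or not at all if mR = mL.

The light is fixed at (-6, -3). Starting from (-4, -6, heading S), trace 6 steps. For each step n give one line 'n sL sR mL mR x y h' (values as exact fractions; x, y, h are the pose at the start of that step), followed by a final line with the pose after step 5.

n=0: pose=(-4,-6,S); sL=90/61, sR=90/37; mL=2160/2257, mR=585/2257; mL+mR=45/37 → advance +1; mR−mL=-1575/2257 → turn -1·90°
n=1: pose=(-4,-7,W); sL=9/5, sR=45; mL=216/5, mR=-207/10; mL+mR=45/2 → advance +1; mR−mL=-639/10 → turn -1·90°
n=2: pose=(-5,-7,N); sL=18, sR=90/17; mL=-216/17, mR=261/17; mL+mR=45/17 → advance +1; mR−mL=477/17 → turn +1·90°
n=3: pose=(-5,-6,W); sL=9/4, sR=45/2; mL=81/4, mR=-9; mL+mR=45/4 → advance +1; mR−mL=-117/4 → turn -1·90°
n=4: pose=(-6,-6,N); sL=10, sR=10; mL=0, mR=5; mL+mR=5 → advance +1; mR−mL=5 → turn +1·90°
n=5: pose=(-6,-5,W); sL=45/17, sR=9; mL=108/17, mR=-63/34; mL+mR=9/2 → advance +1; mR−mL=-279/34 → turn -1·90°

0 90/61 90/37 2160/2257 585/2257 -4 -6 S
1 9/5 45 216/5 -207/10 -4 -7 W
2 18 90/17 -216/17 261/17 -5 -7 N
3 9/4 45/2 81/4 -9 -5 -6 W
4 10 10 0 5 -6 -6 N
5 45/17 9 108/17 -63/34 -6 -5 W
final -7 -5 N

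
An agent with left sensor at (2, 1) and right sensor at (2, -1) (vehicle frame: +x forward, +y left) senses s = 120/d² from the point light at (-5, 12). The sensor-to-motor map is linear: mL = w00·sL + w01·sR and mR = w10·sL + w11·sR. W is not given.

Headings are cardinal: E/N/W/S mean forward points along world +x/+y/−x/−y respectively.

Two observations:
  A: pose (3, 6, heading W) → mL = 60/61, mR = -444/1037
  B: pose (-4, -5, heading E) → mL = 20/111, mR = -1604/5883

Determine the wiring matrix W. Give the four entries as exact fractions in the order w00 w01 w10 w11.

obs A: pose=(3,6,W) → sL=24/17, sR=120/61, mL=60/61, mR=-444/1037
obs B: pose=(-4,-5,E) → sL=24/53, sR=40/111, mL=20/111, mR=-1604/5883
sensor matrix S = [[24/17, 120/61], [24/53, 40/111]]; det S = -776960/2033557
solve [mL_A; mL_B] = S·[w00; w01] and [mR_A; mR_B] = S·[w10; w11]:
  w00 = 0, w01 = 1/2, w10 = -1, w11 = 1/2

0 1/2 -1 1/2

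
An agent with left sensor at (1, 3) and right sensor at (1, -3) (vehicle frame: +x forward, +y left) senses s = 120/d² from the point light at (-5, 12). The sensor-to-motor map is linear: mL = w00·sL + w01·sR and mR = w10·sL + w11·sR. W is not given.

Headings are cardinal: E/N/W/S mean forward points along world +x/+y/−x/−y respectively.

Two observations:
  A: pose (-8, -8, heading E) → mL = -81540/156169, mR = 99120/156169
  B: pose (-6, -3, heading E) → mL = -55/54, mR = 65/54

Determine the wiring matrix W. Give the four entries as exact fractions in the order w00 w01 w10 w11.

-1 -1/2 1 1

obs A: pose=(-8,-8,E) → sL=120/293, sR=120/533, mL=-81540/156169, mR=99120/156169
obs B: pose=(-6,-3,E) → sL=5/6, sR=10/27, mL=-55/54, mR=65/54
sensor matrix S = [[120/293, 120/533], [5/6, 10/27]]; det S = -50500/1405521
solve [mL_A; mL_B] = S·[w00; w01] and [mR_A; mR_B] = S·[w10; w11]:
  w00 = -1, w01 = -1/2, w10 = 1, w11 = 1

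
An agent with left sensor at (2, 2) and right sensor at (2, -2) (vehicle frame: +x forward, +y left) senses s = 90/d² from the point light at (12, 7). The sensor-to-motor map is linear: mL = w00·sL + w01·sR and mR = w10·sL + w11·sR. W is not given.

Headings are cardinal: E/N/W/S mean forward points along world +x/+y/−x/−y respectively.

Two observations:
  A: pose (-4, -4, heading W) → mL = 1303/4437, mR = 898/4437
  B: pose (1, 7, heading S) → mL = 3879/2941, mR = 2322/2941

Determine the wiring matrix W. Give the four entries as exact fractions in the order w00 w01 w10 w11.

obs A: pose=(-4,-4,W) → sL=90/493, sR=2/9, mL=1303/4437, mR=898/4437
obs B: pose=(1,7,S) → sL=18/17, sR=90/173, mL=3879/2941, mR=2322/2941
sensor matrix S = [[90/493, 2/9], [18/17, 90/173]]; det S = -704/5017
solve [mL_A; mL_B] = S·[w00; w01] and [mR_A; mR_B] = S·[w10; w11]:
  w00 = 1, w01 = 1/2, w10 = 1/2, w11 = 1/2

1 1/2 1/2 1/2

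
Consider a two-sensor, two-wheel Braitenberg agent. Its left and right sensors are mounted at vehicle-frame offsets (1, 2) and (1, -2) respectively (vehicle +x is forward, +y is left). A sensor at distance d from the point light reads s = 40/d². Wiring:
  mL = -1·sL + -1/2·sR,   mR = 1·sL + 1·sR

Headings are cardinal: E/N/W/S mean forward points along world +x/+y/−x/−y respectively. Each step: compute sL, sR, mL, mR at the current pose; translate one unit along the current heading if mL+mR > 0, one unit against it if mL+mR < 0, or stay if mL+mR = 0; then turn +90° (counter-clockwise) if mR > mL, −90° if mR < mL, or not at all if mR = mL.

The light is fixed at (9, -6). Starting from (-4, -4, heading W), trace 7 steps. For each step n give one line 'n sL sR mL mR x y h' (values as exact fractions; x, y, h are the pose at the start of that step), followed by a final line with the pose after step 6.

n=0: pose=(-4,-4,W); sL=10/49, sR=10/53; mL=-775/2597, mR=1020/2597; mL+mR=5/53 → advance +1; mR−mL=1795/2597 → turn +1·90°
n=1: pose=(-5,-4,S); sL=8/29, sR=40/257; mL=-2636/7453, mR=3216/7453; mL+mR=20/257 → advance +1; mR−mL=5852/7453 → turn +1·90°
n=2: pose=(-5,-5,E); sL=20/89, sR=4/17; mL=-518/1513, mR=696/1513; mL+mR=2/17 → advance +1; mR−mL=1214/1513 → turn +1·90°
n=3: pose=(-4,-5,N); sL=40/229, sR=8/25; mL=-1916/5725, mR=2832/5725; mL+mR=4/25 → advance +1; mR−mL=4748/5725 → turn +1·90°
n=4: pose=(-4,-4,W); sL=10/49, sR=10/53; mL=-775/2597, mR=1020/2597; mL+mR=5/53 → advance +1; mR−mL=1795/2597 → turn +1·90°
n=5: pose=(-5,-4,S); sL=8/29, sR=40/257; mL=-2636/7453, mR=3216/7453; mL+mR=20/257 → advance +1; mR−mL=5852/7453 → turn +1·90°
n=6: pose=(-5,-5,E); sL=20/89, sR=4/17; mL=-518/1513, mR=696/1513; mL+mR=2/17 → advance +1; mR−mL=1214/1513 → turn +1·90°

0 10/49 10/53 -775/2597 1020/2597 -4 -4 W
1 8/29 40/257 -2636/7453 3216/7453 -5 -4 S
2 20/89 4/17 -518/1513 696/1513 -5 -5 E
3 40/229 8/25 -1916/5725 2832/5725 -4 -5 N
4 10/49 10/53 -775/2597 1020/2597 -4 -4 W
5 8/29 40/257 -2636/7453 3216/7453 -5 -4 S
6 20/89 4/17 -518/1513 696/1513 -5 -5 E
final -4 -5 N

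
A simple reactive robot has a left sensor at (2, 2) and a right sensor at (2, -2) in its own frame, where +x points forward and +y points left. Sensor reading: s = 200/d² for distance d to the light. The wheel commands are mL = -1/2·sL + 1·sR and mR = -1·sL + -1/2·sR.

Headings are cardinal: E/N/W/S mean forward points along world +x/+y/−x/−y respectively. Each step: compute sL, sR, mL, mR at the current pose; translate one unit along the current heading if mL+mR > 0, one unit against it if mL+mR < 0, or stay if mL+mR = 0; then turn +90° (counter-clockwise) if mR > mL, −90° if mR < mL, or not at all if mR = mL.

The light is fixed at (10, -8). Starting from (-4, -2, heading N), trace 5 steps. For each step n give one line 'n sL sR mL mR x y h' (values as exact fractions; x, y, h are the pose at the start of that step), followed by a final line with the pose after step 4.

0 5/8 25/26 135/208 -115/104 -4 -2 N
1 200/193 200/153 23300/29529 -49900/29529 -4 -3 E
2 100/89 100/149 1450/13261 -19350/13261 -5 -3 S
3 40/61 200/353 5140/21533 -20220/21533 -5 -2 W
4 5/8 25/26 135/208 -115/104 -4 -2 N
final -4 -3 E

n=0: pose=(-4,-2,N); sL=5/8, sR=25/26; mL=135/208, mR=-115/104; mL+mR=-95/208 → advance -1; mR−mL=-365/208 → turn -1·90°
n=1: pose=(-4,-3,E); sL=200/193, sR=200/153; mL=23300/29529, mR=-49900/29529; mL+mR=-26600/29529 → advance -1; mR−mL=-24400/9843 → turn -1·90°
n=2: pose=(-5,-3,S); sL=100/89, sR=100/149; mL=1450/13261, mR=-19350/13261; mL+mR=-17900/13261 → advance -1; mR−mL=-20800/13261 → turn -1·90°
n=3: pose=(-5,-2,W); sL=40/61, sR=200/353; mL=5140/21533, mR=-20220/21533; mL+mR=-15080/21533 → advance -1; mR−mL=-25360/21533 → turn -1·90°
n=4: pose=(-4,-2,N); sL=5/8, sR=25/26; mL=135/208, mR=-115/104; mL+mR=-95/208 → advance -1; mR−mL=-365/208 → turn -1·90°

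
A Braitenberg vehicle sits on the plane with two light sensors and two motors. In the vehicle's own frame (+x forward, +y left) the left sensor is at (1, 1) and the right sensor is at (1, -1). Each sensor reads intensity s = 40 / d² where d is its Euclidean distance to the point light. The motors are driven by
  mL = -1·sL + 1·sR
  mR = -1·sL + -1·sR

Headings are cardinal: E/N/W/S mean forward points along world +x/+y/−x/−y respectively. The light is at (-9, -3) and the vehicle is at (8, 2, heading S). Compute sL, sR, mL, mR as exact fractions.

left sensor world pos  = (9, 1); dL² = 340
right sensor world pos = (7, 1); dR² = 272
sL = 40/340 = 2/17
sR = 40/272 = 5/34
mL = -1·sL + 1·sR = 1/34
mR = -1·sL + -1·sR = -9/34

2/17 5/34 1/34 -9/34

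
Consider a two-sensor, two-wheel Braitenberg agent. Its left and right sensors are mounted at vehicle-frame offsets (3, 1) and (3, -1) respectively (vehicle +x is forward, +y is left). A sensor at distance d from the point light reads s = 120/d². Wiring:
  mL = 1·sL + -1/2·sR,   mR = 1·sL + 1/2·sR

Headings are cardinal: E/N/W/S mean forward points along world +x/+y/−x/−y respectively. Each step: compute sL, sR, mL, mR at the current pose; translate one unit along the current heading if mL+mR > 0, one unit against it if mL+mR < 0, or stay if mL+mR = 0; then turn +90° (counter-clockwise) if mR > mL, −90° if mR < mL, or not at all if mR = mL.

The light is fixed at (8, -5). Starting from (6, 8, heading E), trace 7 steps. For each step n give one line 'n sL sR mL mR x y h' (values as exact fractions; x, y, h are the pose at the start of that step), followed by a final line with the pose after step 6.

0 120/197 24/29 1116/5713 5844/5713 6 8 E
1 6/13 15/32 189/832 579/832 7 8 N
2 24/37 120/241 3564/8917 8004/8917 7 9 W
3 60/61 12/13 414/793 1146/793 6 9 S
4 120/197 24/29 1116/5713 5844/5713 6 8 E
5 6/13 15/32 189/832 579/832 7 8 N
6 24/37 120/241 3564/8917 8004/8917 7 9 W
final 6 9 S

n=0: pose=(6,8,E); sL=120/197, sR=24/29; mL=1116/5713, mR=5844/5713; mL+mR=240/197 → advance +1; mR−mL=24/29 → turn +1·90°
n=1: pose=(7,8,N); sL=6/13, sR=15/32; mL=189/832, mR=579/832; mL+mR=12/13 → advance +1; mR−mL=15/32 → turn +1·90°
n=2: pose=(7,9,W); sL=24/37, sR=120/241; mL=3564/8917, mR=8004/8917; mL+mR=48/37 → advance +1; mR−mL=120/241 → turn +1·90°
n=3: pose=(6,9,S); sL=60/61, sR=12/13; mL=414/793, mR=1146/793; mL+mR=120/61 → advance +1; mR−mL=12/13 → turn +1·90°
n=4: pose=(6,8,E); sL=120/197, sR=24/29; mL=1116/5713, mR=5844/5713; mL+mR=240/197 → advance +1; mR−mL=24/29 → turn +1·90°
n=5: pose=(7,8,N); sL=6/13, sR=15/32; mL=189/832, mR=579/832; mL+mR=12/13 → advance +1; mR−mL=15/32 → turn +1·90°
n=6: pose=(7,9,W); sL=24/37, sR=120/241; mL=3564/8917, mR=8004/8917; mL+mR=48/37 → advance +1; mR−mL=120/241 → turn +1·90°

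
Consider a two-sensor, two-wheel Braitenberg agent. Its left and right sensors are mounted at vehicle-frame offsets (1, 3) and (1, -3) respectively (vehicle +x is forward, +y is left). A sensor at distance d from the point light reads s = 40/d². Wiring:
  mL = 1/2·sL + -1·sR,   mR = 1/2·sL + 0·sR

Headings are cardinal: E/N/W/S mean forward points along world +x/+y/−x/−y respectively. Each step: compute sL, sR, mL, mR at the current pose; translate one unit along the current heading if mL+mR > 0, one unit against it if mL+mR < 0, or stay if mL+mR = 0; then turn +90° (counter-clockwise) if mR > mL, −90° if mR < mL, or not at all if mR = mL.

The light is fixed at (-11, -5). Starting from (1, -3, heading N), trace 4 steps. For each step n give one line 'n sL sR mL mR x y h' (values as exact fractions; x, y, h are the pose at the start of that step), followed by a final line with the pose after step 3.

n=0: pose=(1,-3,N); sL=4/9, sR=20/117; mL=2/39, mR=2/9; mL+mR=32/117 → advance +1; mR−mL=20/117 → turn +1·90°
n=1: pose=(1,-2,W); sL=40/121, sR=40/157; mL=-1700/18997, mR=20/121; mL+mR=1440/18997 → advance +1; mR−mL=40/157 → turn +1·90°
n=2: pose=(0,-2,S); sL=1/5, sR=10/17; mL=-83/170, mR=1/10; mL+mR=-33/85 → advance -1; mR−mL=10/17 → turn +1·90°
n=3: pose=(0,-1,E); sL=40/193, sR=8/29; mL=-964/5597, mR=20/193; mL+mR=-384/5597 → advance -1; mR−mL=8/29 → turn +1·90°

0 4/9 20/117 2/39 2/9 1 -3 N
1 40/121 40/157 -1700/18997 20/121 1 -2 W
2 1/5 10/17 -83/170 1/10 0 -2 S
3 40/193 8/29 -964/5597 20/193 0 -1 E
final -1 -1 N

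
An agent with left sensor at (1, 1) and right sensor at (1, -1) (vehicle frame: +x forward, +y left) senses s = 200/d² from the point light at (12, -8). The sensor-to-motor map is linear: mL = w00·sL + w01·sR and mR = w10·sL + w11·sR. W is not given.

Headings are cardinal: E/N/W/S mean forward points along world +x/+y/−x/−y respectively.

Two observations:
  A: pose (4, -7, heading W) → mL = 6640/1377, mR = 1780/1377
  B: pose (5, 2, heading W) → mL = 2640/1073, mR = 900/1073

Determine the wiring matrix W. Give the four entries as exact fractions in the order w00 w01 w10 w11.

obs A: pose=(4,-7,W) → sL=200/81, sR=40/17, mL=6640/1377, mR=1780/1377
obs B: pose=(5,2,W) → sL=40/29, sR=40/37, mL=2640/1073, mR=900/1073
sensor matrix S = [[200/81, 40/17], [40/29, 40/37]]; det S = -851200/1477521
solve [mL_A; mL_B] = S·[w00; w01] and [mR_A; mR_B] = S·[w10; w11]:
  w00 = 1, w01 = 1, w10 = 1, w11 = -1/2

1 1 1 -1/2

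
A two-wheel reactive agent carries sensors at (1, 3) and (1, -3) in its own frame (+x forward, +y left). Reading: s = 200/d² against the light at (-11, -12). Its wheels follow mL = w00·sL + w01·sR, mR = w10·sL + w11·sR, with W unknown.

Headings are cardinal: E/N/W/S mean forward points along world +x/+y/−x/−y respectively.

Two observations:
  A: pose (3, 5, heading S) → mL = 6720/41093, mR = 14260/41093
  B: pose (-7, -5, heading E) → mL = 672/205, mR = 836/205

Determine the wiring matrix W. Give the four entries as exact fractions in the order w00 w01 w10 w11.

-1 1 -1/2 1

obs A: pose=(3,5,S) → sL=40/109, sR=200/377, mL=6720/41093, mR=14260/41093
obs B: pose=(-7,-5,E) → sL=8/5, sR=200/41, mL=672/205, mR=836/205
sensor matrix S = [[40/109, 200/377], [8/5, 200/41]]; det S = 1585920/1684813
solve [mL_A; mL_B] = S·[w00; w01] and [mR_A; mR_B] = S·[w10; w11]:
  w00 = -1, w01 = 1, w10 = -1/2, w11 = 1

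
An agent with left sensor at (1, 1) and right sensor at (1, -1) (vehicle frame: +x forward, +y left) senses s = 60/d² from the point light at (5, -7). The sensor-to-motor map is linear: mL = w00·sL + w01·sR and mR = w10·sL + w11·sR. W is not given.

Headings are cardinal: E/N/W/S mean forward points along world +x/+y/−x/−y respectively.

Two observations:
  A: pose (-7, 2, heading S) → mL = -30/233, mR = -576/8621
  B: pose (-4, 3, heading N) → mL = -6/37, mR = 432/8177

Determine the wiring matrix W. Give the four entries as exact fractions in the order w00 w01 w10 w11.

obs A: pose=(-7,2,S) → sL=12/37, sR=60/233, mL=-30/233, mR=-576/8621
obs B: pose=(-4,3,N) → sL=60/221, sR=12/37, mL=-6/37, mR=432/8177
sensor matrix S = [[12/37, 60/233], [60/221, 12/37]]; det S = 2486592/70493917
solve [mL_A; mL_B] = S·[w00; w01] and [mR_A; mR_B] = S·[w10; w11]:
  w00 = 0, w01 = -1/2, w10 = -1, w11 = 1

0 -1/2 -1 1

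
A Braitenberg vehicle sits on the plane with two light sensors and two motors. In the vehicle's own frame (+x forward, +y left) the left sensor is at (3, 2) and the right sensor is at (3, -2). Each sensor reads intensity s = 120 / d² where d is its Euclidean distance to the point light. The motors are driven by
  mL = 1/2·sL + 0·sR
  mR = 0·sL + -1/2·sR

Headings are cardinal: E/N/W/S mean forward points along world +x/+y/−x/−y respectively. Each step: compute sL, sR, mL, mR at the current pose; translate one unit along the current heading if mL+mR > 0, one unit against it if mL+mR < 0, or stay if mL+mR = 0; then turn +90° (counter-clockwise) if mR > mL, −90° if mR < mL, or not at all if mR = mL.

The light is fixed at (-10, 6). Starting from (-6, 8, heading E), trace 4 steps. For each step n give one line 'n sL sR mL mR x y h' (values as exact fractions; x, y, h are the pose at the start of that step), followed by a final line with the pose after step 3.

0 24/13 120/49 12/13 -60/49 -6 8 E
1 60/13 60 30/13 -30 -7 8 S
2 120 24/5 60 -12/5 -7 9 W
3 10/3 30/13 5/3 -15/13 -8 9 N
final -8 10 E

n=0: pose=(-6,8,E); sL=24/13, sR=120/49; mL=12/13, mR=-60/49; mL+mR=-192/637 → advance -1; mR−mL=-1368/637 → turn -1·90°
n=1: pose=(-7,8,S); sL=60/13, sR=60; mL=30/13, mR=-30; mL+mR=-360/13 → advance -1; mR−mL=-420/13 → turn -1·90°
n=2: pose=(-7,9,W); sL=120, sR=24/5; mL=60, mR=-12/5; mL+mR=288/5 → advance +1; mR−mL=-312/5 → turn -1·90°
n=3: pose=(-8,9,N); sL=10/3, sR=30/13; mL=5/3, mR=-15/13; mL+mR=20/39 → advance +1; mR−mL=-110/39 → turn -1·90°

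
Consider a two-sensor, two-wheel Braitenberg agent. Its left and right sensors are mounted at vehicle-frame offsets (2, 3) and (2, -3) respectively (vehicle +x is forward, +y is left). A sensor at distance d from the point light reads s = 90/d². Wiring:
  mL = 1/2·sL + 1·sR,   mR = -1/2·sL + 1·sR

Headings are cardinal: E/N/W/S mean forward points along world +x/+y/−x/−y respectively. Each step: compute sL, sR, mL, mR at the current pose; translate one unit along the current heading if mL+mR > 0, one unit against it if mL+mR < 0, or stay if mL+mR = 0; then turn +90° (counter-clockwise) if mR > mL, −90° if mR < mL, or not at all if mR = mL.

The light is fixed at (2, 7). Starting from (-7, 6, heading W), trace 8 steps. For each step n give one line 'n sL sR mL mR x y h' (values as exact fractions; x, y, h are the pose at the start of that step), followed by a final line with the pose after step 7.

n=0: pose=(-7,6,W); sL=90/137, sR=18/25; mL=3591/3425, mR=1341/3425; mL+mR=36/25 → advance +1; mR−mL=-90/137 → turn -1·90°
n=1: pose=(-8,6,N); sL=9/17, sR=9/5; mL=351/170, mR=261/170; mL+mR=18/5 → advance +1; mR−mL=-9/17 → turn -1·90°
n=2: pose=(-8,7,E); sL=90/73, sR=90/73; mL=135/73, mR=45/73; mL+mR=180/73 → advance +1; mR−mL=-90/73 → turn -1·90°
n=3: pose=(-7,7,S); sL=9/4, sR=45/74; mL=513/296, mR=-153/296; mL+mR=45/37 → advance +1; mR−mL=-9/4 → turn -1·90°
n=4: pose=(-7,6,W); sL=90/137, sR=18/25; mL=3591/3425, mR=1341/3425; mL+mR=36/25 → advance +1; mR−mL=-90/137 → turn -1·90°
n=5: pose=(-8,6,N); sL=9/17, sR=9/5; mL=351/170, mR=261/170; mL+mR=18/5 → advance +1; mR−mL=-9/17 → turn -1·90°
n=6: pose=(-8,7,E); sL=90/73, sR=90/73; mL=135/73, mR=45/73; mL+mR=180/73 → advance +1; mR−mL=-90/73 → turn -1·90°
n=7: pose=(-7,7,S); sL=9/4, sR=45/74; mL=513/296, mR=-153/296; mL+mR=45/37 → advance +1; mR−mL=-9/4 → turn -1·90°

0 90/137 18/25 3591/3425 1341/3425 -7 6 W
1 9/17 9/5 351/170 261/170 -8 6 N
2 90/73 90/73 135/73 45/73 -8 7 E
3 9/4 45/74 513/296 -153/296 -7 7 S
4 90/137 18/25 3591/3425 1341/3425 -7 6 W
5 9/17 9/5 351/170 261/170 -8 6 N
6 90/73 90/73 135/73 45/73 -8 7 E
7 9/4 45/74 513/296 -153/296 -7 7 S
final -7 6 W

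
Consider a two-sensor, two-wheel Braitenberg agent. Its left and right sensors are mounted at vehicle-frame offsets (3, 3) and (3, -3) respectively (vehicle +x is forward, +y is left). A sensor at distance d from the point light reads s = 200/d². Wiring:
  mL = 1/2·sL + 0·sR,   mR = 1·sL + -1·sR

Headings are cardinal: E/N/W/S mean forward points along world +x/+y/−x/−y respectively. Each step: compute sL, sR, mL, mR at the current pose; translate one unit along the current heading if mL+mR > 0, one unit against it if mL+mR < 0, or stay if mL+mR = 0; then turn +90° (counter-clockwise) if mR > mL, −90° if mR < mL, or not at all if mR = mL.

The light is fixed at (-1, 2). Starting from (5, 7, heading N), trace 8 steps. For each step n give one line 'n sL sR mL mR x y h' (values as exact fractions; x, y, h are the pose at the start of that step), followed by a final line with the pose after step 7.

n=0: pose=(5,7,N); sL=200/73, sR=40/29; mL=100/73, mR=2880/2117; mL+mR=5780/2117 → advance +1; mR−mL=-20/2117 → turn -1·90°
n=1: pose=(5,8,E); sL=100/81, sR=20/9; mL=50/81, mR=-80/81; mL+mR=-10/27 → advance -1; mR−mL=-130/81 → turn -1·90°
n=2: pose=(4,8,S); sL=200/73, sR=200/13; mL=100/73, mR=-12000/949; mL+mR=-10700/949 → advance -1; mR−mL=-13300/949 → turn -1·90°
n=3: pose=(4,9,W); sL=10, sR=25/13; mL=5, mR=105/13; mL+mR=170/13 → advance +1; mR−mL=40/13 → turn +1·90°
n=4: pose=(3,9,S); sL=40/13, sR=200/17; mL=20/13, mR=-1920/221; mL+mR=-1580/221 → advance -1; mR−mL=-2260/221 → turn -1·90°
n=5: pose=(3,10,W); sL=100/13, sR=100/61; mL=50/13, mR=4800/793; mL+mR=7850/793 → advance +1; mR−mL=1750/793 → turn +1·90°
n=6: pose=(2,10,S); sL=200/61, sR=8; mL=100/61, mR=-288/61; mL+mR=-188/61 → advance -1; mR−mL=-388/61 → turn -1·90°
n=7: pose=(2,11,W); sL=50/9, sR=25/18; mL=25/9, mR=25/6; mL+mR=125/18 → advance +1; mR−mL=25/18 → turn +1·90°

0 200/73 40/29 100/73 2880/2117 5 7 N
1 100/81 20/9 50/81 -80/81 5 8 E
2 200/73 200/13 100/73 -12000/949 4 8 S
3 10 25/13 5 105/13 4 9 W
4 40/13 200/17 20/13 -1920/221 3 9 S
5 100/13 100/61 50/13 4800/793 3 10 W
6 200/61 8 100/61 -288/61 2 10 S
7 50/9 25/18 25/9 25/6 2 11 W
final 1 11 S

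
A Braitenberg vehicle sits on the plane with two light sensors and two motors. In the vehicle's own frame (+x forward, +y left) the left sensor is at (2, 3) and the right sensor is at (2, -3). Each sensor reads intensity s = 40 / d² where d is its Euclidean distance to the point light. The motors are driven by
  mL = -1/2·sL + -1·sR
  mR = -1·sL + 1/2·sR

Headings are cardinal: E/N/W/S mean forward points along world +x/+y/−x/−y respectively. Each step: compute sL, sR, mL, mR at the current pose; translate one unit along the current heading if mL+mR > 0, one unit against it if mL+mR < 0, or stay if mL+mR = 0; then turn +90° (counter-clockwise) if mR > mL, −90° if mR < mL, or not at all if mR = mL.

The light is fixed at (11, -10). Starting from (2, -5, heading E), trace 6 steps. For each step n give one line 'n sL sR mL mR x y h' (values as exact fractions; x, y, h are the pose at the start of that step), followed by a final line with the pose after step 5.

0 40/113 40/53 -5580/5989 140/5989 2 -5 E
1 20/109 20/49 -2670/5341 110/5341 1 -5 N
2 8/29 40/193 -1932/5597 -964/5597 1 -6 W
3 1 10/37 -57/74 -32/37 2 -6 S
4 8/25 8/37 -348/925 -196/925 2 -5 W
5 20/17 4/13 -198/221 -226/221 3 -5 S
final 3 -4 W

n=0: pose=(2,-5,E); sL=40/113, sR=40/53; mL=-5580/5989, mR=140/5989; mL+mR=-5440/5989 → advance -1; mR−mL=5720/5989 → turn +1·90°
n=1: pose=(1,-5,N); sL=20/109, sR=20/49; mL=-2670/5341, mR=110/5341; mL+mR=-2560/5341 → advance -1; mR−mL=2780/5341 → turn +1·90°
n=2: pose=(1,-6,W); sL=8/29, sR=40/193; mL=-1932/5597, mR=-964/5597; mL+mR=-2896/5597 → advance -1; mR−mL=968/5597 → turn +1·90°
n=3: pose=(2,-6,S); sL=1, sR=10/37; mL=-57/74, mR=-32/37; mL+mR=-121/74 → advance -1; mR−mL=-7/74 → turn -1·90°
n=4: pose=(2,-5,W); sL=8/25, sR=8/37; mL=-348/925, mR=-196/925; mL+mR=-544/925 → advance -1; mR−mL=152/925 → turn +1·90°
n=5: pose=(3,-5,S); sL=20/17, sR=4/13; mL=-198/221, mR=-226/221; mL+mR=-424/221 → advance -1; mR−mL=-28/221 → turn -1·90°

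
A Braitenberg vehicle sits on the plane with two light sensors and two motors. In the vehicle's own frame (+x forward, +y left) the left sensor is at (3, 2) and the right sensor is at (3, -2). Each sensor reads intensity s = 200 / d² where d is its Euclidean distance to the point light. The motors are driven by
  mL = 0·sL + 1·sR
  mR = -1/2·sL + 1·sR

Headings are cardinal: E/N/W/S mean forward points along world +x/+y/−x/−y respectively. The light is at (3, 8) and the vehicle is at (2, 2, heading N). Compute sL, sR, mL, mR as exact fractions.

left sensor world pos  = (0, 5); dL² = 18
right sensor world pos = (4, 5); dR² = 10
sL = 200/18 = 100/9
sR = 200/10 = 20
mL = 0·sL + 1·sR = 20
mR = -1/2·sL + 1·sR = 130/9

100/9 20 20 130/9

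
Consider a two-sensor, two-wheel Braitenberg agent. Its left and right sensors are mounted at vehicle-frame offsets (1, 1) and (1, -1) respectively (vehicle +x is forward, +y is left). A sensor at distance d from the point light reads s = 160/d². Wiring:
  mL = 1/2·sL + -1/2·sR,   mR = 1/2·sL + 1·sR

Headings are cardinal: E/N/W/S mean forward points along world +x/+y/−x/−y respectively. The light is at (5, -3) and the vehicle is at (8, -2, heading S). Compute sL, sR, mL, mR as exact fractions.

10 40 -15 45

left sensor world pos  = (9, -3); dL² = 16
right sensor world pos = (7, -3); dR² = 4
sL = 160/16 = 10
sR = 160/4 = 40
mL = 1/2·sL + -1/2·sR = -15
mR = 1/2·sL + 1·sR = 45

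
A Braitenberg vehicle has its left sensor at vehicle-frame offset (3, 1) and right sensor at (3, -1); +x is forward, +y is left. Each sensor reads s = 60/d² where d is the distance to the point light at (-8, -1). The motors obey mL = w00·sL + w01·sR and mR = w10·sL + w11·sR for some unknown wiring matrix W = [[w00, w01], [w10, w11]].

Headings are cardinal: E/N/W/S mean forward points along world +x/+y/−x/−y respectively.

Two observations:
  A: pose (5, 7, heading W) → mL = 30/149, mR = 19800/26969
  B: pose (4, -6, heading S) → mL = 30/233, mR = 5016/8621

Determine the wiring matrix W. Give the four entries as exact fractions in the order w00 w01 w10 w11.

obs A: pose=(5,7,W) → sL=60/149, sR=60/181, mL=30/149, mR=19800/26969
obs B: pose=(4,-6,S) → sL=60/233, sR=12/37, mL=30/233, mR=5016/8621
sensor matrix S = [[60/149, 60/181], [60/233, 12/37]]; det S = 10517760/232499749
solve [mL_A; mL_B] = S·[w00; w01] and [mR_A; mR_B] = S·[w10; w11]:
  w00 = 1/2, w01 = 0, w10 = 1, w11 = 1

1/2 0 1 1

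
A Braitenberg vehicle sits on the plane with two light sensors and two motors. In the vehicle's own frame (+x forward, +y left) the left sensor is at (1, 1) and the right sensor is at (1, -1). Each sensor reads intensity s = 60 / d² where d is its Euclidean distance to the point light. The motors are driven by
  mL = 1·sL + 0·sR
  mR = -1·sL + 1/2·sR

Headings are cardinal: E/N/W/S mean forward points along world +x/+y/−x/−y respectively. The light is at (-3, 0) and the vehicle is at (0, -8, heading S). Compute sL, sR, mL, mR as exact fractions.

60/97 12/17 60/97 -438/1649

left sensor world pos  = (1, -9); dL² = 97
right sensor world pos = (-1, -9); dR² = 85
sL = 60/97 = 60/97
sR = 60/85 = 12/17
mL = 1·sL + 0·sR = 60/97
mR = -1·sL + 1/2·sR = -438/1649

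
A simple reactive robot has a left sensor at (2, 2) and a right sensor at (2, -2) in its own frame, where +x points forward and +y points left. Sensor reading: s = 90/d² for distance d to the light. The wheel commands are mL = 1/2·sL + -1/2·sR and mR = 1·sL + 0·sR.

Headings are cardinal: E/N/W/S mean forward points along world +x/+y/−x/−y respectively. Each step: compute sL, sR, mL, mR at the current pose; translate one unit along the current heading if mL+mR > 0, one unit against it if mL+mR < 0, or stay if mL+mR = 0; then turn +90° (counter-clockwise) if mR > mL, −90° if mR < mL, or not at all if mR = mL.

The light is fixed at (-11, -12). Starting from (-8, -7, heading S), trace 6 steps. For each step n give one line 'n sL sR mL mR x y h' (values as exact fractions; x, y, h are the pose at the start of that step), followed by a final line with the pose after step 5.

n=0: pose=(-8,-7,S); sL=45/17, sR=9; mL=-54/17, mR=45/17; mL+mR=-9/17 → advance -1; mR−mL=99/17 → turn +1·90°
n=1: pose=(-8,-6,E); sL=90/89, sR=90/41; mL=-2160/3649, mR=90/89; mL+mR=1530/3649 → advance +1; mR−mL=5850/3649 → turn +1·90°
n=2: pose=(-7,-6,N); sL=45/34, sR=9/10; mL=18/85, mR=45/34; mL+mR=261/170 → advance +1; mR−mL=189/170 → turn +1·90°
n=3: pose=(-7,-5,W); sL=90/29, sR=18/17; mL=504/493, mR=90/29; mL+mR=2034/493 → advance +1; mR−mL=1026/493 → turn +1·90°
n=4: pose=(-8,-5,S); sL=9/5, sR=45/13; mL=-54/65, mR=9/5; mL+mR=63/65 → advance +1; mR−mL=171/65 → turn +1·90°
n=5: pose=(-8,-6,E); sL=90/89, sR=90/41; mL=-2160/3649, mR=90/89; mL+mR=1530/3649 → advance +1; mR−mL=5850/3649 → turn +1·90°

0 45/17 9 -54/17 45/17 -8 -7 S
1 90/89 90/41 -2160/3649 90/89 -8 -6 E
2 45/34 9/10 18/85 45/34 -7 -6 N
3 90/29 18/17 504/493 90/29 -7 -5 W
4 9/5 45/13 -54/65 9/5 -8 -5 S
5 90/89 90/41 -2160/3649 90/89 -8 -6 E
final -7 -6 N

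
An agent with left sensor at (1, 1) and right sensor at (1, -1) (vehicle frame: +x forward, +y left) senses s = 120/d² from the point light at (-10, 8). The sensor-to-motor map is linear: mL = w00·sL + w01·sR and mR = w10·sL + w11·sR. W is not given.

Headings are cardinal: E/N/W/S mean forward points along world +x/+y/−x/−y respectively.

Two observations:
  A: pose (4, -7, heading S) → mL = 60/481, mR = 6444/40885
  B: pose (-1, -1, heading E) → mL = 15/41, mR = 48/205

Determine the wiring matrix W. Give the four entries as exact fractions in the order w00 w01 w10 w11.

obs A: pose=(4,-7,S) → sL=120/481, sR=24/85, mL=60/481, mR=6444/40885
obs B: pose=(-1,-1,E) → sL=30/41, sR=3/5, mL=15/41, mR=48/205
sensor matrix S = [[120/481, 24/85], [30/41, 3/5]]; det S = -19080/335257
solve [mL_A; mL_B] = S·[w00; w01] and [mR_A; mR_B] = S·[w10; w11]:
  w00 = 1/2, w01 = 0, w10 = -1/2, w11 = 1

1/2 0 -1/2 1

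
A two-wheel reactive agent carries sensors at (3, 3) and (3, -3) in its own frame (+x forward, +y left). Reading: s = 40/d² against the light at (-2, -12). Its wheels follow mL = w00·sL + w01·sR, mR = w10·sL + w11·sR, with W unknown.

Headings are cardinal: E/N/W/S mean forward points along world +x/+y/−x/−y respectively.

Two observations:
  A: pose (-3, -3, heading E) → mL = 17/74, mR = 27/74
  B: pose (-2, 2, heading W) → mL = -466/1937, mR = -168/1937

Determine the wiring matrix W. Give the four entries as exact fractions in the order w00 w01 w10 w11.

-1 1/2 -1/2 1/2

obs A: pose=(-3,-3,E) → sL=10/37, sR=1, mL=17/74, mR=27/74
obs B: pose=(-2,2,W) → sL=4/13, sR=20/149, mL=-466/1937, mR=-168/1937
sensor matrix S = [[10/37, 1], [4/13, 20/149]]; det S = -19452/71669
solve [mL_A; mL_B] = S·[w00; w01] and [mR_A; mR_B] = S·[w10; w11]:
  w00 = -1, w01 = 1/2, w10 = -1/2, w11 = 1/2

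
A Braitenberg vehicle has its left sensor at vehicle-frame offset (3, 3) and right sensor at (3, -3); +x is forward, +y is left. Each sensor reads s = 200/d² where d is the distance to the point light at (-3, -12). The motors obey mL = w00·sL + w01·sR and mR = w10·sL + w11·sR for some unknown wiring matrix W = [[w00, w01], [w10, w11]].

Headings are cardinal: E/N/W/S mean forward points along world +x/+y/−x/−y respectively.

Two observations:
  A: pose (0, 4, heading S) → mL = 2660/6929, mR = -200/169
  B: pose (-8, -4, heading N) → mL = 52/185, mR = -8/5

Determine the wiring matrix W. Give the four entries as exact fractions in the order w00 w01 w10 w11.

obs A: pose=(0,4,S) → sL=40/41, sR=200/169, mL=2660/6929, mR=-200/169
obs B: pose=(-8,-4,N) → sL=40/37, sR=8/5, mL=52/185, mR=-8/5
sensor matrix S = [[40/41, 200/169], [40/37, 8/5]]; det S = 72192/256373
solve [mL_A; mL_B] = S·[w00; w01] and [mR_A; mR_B] = S·[w10; w11]:
  w00 = 1, w01 = -1/2, w10 = 0, w11 = -1

1 -1/2 0 -1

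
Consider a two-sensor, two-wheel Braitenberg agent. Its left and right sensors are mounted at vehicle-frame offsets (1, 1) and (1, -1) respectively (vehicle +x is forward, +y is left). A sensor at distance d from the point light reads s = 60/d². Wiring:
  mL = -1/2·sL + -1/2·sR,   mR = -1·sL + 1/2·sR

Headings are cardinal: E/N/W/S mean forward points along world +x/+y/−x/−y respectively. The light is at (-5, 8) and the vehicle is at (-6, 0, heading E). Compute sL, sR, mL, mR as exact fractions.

left sensor world pos  = (-5, 1); dL² = 49
right sensor world pos = (-5, -1); dR² = 81
sL = 60/49 = 60/49
sR = 60/81 = 20/27
mL = -1/2·sL + -1/2·sR = -1300/1323
mR = -1·sL + 1/2·sR = -1130/1323

60/49 20/27 -1300/1323 -1130/1323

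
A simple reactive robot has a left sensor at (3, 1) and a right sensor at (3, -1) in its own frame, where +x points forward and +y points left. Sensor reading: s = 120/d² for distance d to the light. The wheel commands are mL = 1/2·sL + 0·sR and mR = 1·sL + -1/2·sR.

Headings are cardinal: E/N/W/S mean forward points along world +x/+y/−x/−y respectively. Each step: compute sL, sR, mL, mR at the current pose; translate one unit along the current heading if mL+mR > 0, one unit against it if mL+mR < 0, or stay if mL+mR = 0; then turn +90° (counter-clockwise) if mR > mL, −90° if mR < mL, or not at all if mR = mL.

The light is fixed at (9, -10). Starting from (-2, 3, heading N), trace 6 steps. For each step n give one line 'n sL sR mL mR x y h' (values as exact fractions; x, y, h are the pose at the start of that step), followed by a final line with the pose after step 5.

0 3/10 30/89 3/20 117/890 -2 3 N
1 120/289 120/233 60/289 10620/67337 -2 4 E
2 60/101 60/121 30/101 4230/12221 -1 4 S
3 24/49 120/193 12/49 1692/9457 -1 3 E
4 30/41 3/5 15/41 177/410 0 3 S
5 24/41 120/157 12/41 1308/6437 0 2 E
final 1 2 S

n=0: pose=(-2,3,N); sL=3/10, sR=30/89; mL=3/20, mR=117/890; mL+mR=501/1780 → advance +1; mR−mL=-33/1780 → turn -1·90°
n=1: pose=(-2,4,E); sL=120/289, sR=120/233; mL=60/289, mR=10620/67337; mL+mR=24600/67337 → advance +1; mR−mL=-3360/67337 → turn -1·90°
n=2: pose=(-1,4,S); sL=60/101, sR=60/121; mL=30/101, mR=4230/12221; mL+mR=7860/12221 → advance +1; mR−mL=600/12221 → turn +1·90°
n=3: pose=(-1,3,E); sL=24/49, sR=120/193; mL=12/49, mR=1692/9457; mL+mR=4008/9457 → advance +1; mR−mL=-624/9457 → turn -1·90°
n=4: pose=(0,3,S); sL=30/41, sR=3/5; mL=15/41, mR=177/410; mL+mR=327/410 → advance +1; mR−mL=27/410 → turn +1·90°
n=5: pose=(0,2,E); sL=24/41, sR=120/157; mL=12/41, mR=1308/6437; mL+mR=3192/6437 → advance +1; mR−mL=-576/6437 → turn -1·90°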